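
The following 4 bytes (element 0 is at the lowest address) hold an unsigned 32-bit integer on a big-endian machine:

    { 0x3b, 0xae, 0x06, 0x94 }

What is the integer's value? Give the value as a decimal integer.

1001260692

In big-endian order the high byte comes first in memory.
The bytes are already most-significant first: 0x3BAE0694.
0x3BAE0694 = 1001260692.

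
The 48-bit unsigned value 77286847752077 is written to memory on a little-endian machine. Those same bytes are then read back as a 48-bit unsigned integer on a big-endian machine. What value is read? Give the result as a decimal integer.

155199108762182

77286847752077 in 48-bit hexadecimal is 0x464ABF1B278D.
Stored little-endian, the bytes at ascending addresses are 8D 27 1B BF 4A 46.
Read back as big-endian, the last byte is least significant, giving 0x8D271BBF4A46.
0x8D271BBF4A46 = 155199108762182.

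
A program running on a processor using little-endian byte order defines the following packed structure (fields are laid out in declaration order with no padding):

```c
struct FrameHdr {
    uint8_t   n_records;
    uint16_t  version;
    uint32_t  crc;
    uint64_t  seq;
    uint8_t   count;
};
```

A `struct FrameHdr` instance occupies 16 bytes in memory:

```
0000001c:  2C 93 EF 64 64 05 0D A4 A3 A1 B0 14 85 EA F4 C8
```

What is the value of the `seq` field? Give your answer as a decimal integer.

17648064413713933220

`seq` follows `n_records` (1 B), `version` (2 B), `crc` (4 B), so it starts at offset 1 + 2 + 4 = 7 and occupies 8 bytes.
Bytes at offsets 7..14: A4 A3 A1 B0 14 85 EA F4.
Little-endian: lowest address holds the least-significant byte.
Reassemble most-significant byte first: F4 EA 85 14 B0 A1 A3 A4 → 0xF4EA8514B0A1A3A4.
0xF4EA8514B0A1A3A4 = 17648064413713933220.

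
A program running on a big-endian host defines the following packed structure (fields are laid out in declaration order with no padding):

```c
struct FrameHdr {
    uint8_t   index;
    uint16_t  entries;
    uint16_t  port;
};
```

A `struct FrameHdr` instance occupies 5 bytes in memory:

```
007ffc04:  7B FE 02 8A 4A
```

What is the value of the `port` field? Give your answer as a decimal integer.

`port` follows `index` (1 B), `entries` (2 B), so it starts at offset 1 + 2 = 3 and occupies 2 bytes.
Bytes at offsets 3..4: 8A 4A.
In big-endian order the high byte comes first in memory.
The bytes are already most-significant first: 0x8A4A.
0x8A4A = 35402.

35402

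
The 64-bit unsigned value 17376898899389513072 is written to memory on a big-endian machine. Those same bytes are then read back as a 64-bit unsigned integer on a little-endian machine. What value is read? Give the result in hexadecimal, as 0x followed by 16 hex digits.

17376898899389513072 in 64-bit hexadecimal is 0xF127257B73FCFD70.
Stored big-endian, the bytes at ascending addresses are F1 27 25 7B 73 FC FD 70.
Read back as little-endian, the first byte is least significant, giving 0x70FDFC737B2527F1.

0x70FDFC737B2527F1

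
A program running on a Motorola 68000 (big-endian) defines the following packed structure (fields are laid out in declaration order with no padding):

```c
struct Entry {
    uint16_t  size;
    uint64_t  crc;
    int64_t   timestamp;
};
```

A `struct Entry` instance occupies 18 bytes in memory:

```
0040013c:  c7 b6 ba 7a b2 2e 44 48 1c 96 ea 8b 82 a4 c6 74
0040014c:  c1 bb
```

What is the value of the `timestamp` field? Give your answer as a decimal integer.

`timestamp` follows `size` (2 B), `crc` (8 B), so it starts at offset 2 + 8 = 10 and occupies 8 bytes.
Bytes at offsets 10..17: EA 8B 82 A4 C6 74 C1 BB.
Big-endian stores the most-significant byte at the lowest address.
The bytes are already most-significant first: 0xEA8B82A4C674C1BB.
Top bit is set, so as a signed 64-bit value this is 0xEA8B82A4C674C1BB − 2^64 = -1545998402855845445.

-1545998402855845445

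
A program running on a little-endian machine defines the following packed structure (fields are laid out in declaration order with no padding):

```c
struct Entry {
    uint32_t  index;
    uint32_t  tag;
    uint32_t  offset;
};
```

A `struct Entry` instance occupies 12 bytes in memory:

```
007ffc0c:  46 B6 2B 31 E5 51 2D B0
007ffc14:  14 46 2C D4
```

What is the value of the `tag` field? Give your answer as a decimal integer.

`tag` follows `index` (4 bytes), so it starts at byte offset 4 and occupies 4 bytes.
Bytes at offsets 4..7: E5 51 2D B0.
Little-endian stores the least-significant byte at the lowest address.
Reassemble most-significant byte first: B0 2D 51 E5 → 0xB02D51E5.
0xB02D51E5 = 2955760101.

2955760101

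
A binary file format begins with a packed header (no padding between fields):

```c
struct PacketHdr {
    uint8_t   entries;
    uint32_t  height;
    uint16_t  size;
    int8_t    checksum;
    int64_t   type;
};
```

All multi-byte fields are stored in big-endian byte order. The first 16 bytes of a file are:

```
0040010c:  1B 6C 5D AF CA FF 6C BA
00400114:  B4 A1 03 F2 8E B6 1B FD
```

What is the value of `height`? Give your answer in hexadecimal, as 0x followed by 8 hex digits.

0x6C5DAFCA

`height` follows `entries` (1 byte), so it starts at byte offset 1 and occupies 4 bytes.
Bytes at offsets 1..4: 6C 5D AF CA.
Big-endian: lowest address holds the most-significant byte.
The bytes are already most-significant first: 0x6C5DAFCA.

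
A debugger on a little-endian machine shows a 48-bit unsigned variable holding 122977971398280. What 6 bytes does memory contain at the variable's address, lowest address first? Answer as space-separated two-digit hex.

122977971398280 in hexadecimal, padded to 48 bits, is 0x6FD90A4CE688.
Split into bytes (most-significant first): 6F D9 0A 4C E6 88.
Little-endian: lowest address holds the least-significant byte.
So at ascending addresses the bytes are 88 E6 4C 0A D9 6F.

88 E6 4C 0A D9 6F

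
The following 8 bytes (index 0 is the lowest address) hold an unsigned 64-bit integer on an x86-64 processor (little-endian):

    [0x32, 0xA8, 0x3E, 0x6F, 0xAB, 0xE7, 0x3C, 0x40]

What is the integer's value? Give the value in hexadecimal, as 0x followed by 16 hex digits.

Little-endian: lowest address holds the least-significant byte.
Reassemble most-significant byte first: 40 3C E7 AB 6F 3E A8 32 → 0x403CE7AB6F3EA832.

0x403CE7AB6F3EA832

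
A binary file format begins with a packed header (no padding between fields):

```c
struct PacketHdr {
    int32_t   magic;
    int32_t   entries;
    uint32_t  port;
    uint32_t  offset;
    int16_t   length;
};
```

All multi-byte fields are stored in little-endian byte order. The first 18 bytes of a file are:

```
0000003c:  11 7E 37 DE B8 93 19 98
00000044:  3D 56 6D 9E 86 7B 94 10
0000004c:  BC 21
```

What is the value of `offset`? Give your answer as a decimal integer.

278166406

`offset` follows `magic` (4 B), `entries` (4 B), `port` (4 B), so it starts at offset 4 + 4 + 4 = 12 and occupies 4 bytes.
Bytes at offsets 12..15: 86 7B 94 10.
In little-endian order the low byte comes first in memory.
Reassemble most-significant byte first: 10 94 7B 86 → 0x10947B86.
0x10947B86 = 278166406.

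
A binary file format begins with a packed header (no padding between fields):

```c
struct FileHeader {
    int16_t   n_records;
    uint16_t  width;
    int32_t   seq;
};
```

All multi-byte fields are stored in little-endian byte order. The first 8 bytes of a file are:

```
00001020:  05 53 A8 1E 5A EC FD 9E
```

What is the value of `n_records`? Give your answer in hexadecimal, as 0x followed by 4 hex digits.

0x5305

`n_records` is the first field, at byte offset 0, occupying 2 bytes.
Bytes at offsets 0..1: 05 53.
In little-endian order the low byte comes first in memory.
Reassemble most-significant byte first: 53 05 → 0x5305.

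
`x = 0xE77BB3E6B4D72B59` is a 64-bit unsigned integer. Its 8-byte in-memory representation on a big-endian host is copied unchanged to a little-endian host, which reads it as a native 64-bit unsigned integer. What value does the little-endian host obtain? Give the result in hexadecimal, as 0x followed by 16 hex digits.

Stored big-endian, the bytes at ascending addresses are E7 7B B3 E6 B4 D7 2B 59.
Read back as little-endian, the first byte is least significant, giving 0x592BD7B4E6B37BE7.

0x592BD7B4E6B37BE7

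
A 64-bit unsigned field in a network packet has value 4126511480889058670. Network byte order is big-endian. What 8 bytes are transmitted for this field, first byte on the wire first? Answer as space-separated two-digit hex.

4126511480889058670 in hexadecimal, padded to 64 bits, is 0x3944505423F6A56E.
Split into bytes (most-significant first): 39 44 50 54 23 F6 A5 6E.
Big-endian stores the most-significant byte at the lowest address.
So the memory order matches the most-significant-first order: 39 44 50 54 23 F6 A5 6E.

39 44 50 54 23 F6 A5 6E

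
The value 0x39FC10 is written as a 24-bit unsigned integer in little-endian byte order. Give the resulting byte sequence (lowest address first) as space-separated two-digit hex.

Split into bytes (most-significant first): 39 FC 10.
In little-endian order the low byte comes first in memory.
So at ascending addresses the bytes are 10 FC 39.

10 FC 39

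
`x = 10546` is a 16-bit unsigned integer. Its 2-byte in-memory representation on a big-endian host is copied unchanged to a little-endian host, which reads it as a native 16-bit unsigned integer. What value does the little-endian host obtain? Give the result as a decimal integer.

12841

10546 in 16-bit hexadecimal is 0x2932.
Stored big-endian, the bytes at ascending addresses are 29 32.
Read back as little-endian, the first byte is least significant, giving 0x3229.
0x3229 = 12841.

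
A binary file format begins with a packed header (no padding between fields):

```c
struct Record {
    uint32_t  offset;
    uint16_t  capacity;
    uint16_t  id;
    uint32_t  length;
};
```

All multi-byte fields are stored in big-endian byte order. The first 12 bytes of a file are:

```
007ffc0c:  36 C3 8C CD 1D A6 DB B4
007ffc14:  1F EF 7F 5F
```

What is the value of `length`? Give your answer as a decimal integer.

535789407

`length` follows `offset` (4 B), `capacity` (2 B), `id` (2 B), so it starts at offset 4 + 2 + 2 = 8 and occupies 4 bytes.
Bytes at offsets 8..11: 1F EF 7F 5F.
Big-endian stores the most-significant byte at the lowest address.
The bytes are already most-significant first: 0x1FEF7F5F.
0x1FEF7F5F = 535789407.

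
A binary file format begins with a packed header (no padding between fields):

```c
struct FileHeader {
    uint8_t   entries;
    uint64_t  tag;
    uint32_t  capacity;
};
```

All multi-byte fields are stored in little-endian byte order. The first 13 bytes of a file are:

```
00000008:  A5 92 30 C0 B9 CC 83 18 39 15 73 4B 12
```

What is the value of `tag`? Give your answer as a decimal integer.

`tag` follows `entries` (1 byte), so it starts at byte offset 1 and occupies 8 bytes.
Bytes at offsets 1..8: 92 30 C0 B9 CC 83 18 39.
In little-endian order the low byte comes first in memory.
Reassemble most-significant byte first: 39 18 83 CC B9 C0 30 92 → 0x391883CCB9C03092.
0x391883CCB9C03092 = 4114183174915895442.

4114183174915895442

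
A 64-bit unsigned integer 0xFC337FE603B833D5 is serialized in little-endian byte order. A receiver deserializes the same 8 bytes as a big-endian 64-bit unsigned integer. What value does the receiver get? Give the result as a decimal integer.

15362825080782402556

Stored little-endian, the bytes at ascending addresses are D5 33 B8 03 E6 7F 33 FC.
Read back as big-endian, the last byte is least significant, giving 0xD533B803E67F33FC.
0xD533B803E67F33FC = 15362825080782402556.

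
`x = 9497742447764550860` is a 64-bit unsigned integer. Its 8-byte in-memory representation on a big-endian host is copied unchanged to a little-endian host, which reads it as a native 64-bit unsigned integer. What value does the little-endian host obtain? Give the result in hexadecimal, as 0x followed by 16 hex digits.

9497742447764550860 in 64-bit hexadecimal is 0x83CEC26F5F27B4CC.
Stored big-endian, the bytes at ascending addresses are 83 CE C2 6F 5F 27 B4 CC.
Read back as little-endian, the first byte is least significant, giving 0xCCB4275F6FC2CE83.

0xCCB4275F6FC2CE83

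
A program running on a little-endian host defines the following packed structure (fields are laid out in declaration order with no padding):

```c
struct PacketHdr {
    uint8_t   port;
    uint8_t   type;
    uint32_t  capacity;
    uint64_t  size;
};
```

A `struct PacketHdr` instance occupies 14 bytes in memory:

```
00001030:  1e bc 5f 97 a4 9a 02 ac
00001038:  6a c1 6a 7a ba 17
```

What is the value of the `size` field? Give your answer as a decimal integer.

1709813607470640130

`size` follows `port` (1 B), `type` (1 B), `capacity` (4 B), so it starts at offset 1 + 1 + 4 = 6 and occupies 8 bytes.
Bytes at offsets 6..13: 02 AC 6A C1 6A 7A BA 17.
In little-endian order the low byte comes first in memory.
Reassemble most-significant byte first: 17 BA 7A 6A C1 6A AC 02 → 0x17BA7A6AC16AAC02.
0x17BA7A6AC16AAC02 = 1709813607470640130.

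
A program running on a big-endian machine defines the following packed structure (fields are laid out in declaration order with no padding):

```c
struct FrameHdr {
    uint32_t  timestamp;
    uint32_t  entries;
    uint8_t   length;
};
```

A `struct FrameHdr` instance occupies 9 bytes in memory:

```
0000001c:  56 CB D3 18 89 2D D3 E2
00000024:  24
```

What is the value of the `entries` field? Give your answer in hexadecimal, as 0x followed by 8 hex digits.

0x892DD3E2

`entries` follows `timestamp` (4 bytes), so it starts at byte offset 4 and occupies 4 bytes.
Bytes at offsets 4..7: 89 2D D3 E2.
Big-endian stores the most-significant byte at the lowest address.
The bytes are already most-significant first: 0x892DD3E2.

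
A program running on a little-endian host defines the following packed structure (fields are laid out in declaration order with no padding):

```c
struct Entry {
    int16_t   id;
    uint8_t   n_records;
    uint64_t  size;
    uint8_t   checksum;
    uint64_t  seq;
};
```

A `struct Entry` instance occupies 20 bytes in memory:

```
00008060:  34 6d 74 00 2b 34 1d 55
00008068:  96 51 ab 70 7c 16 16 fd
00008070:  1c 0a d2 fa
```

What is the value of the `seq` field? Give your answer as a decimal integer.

`seq` follows `id` (2 B), `n_records` (1 B), `size` (8 B), `checksum` (1 B), so it starts at offset 2 + 1 + 8 + 1 = 12 and occupies 8 bytes.
Bytes at offsets 12..19: 7C 16 16 FD 1C 0A D2 FA.
Little-endian: lowest address holds the least-significant byte.
Reassemble most-significant byte first: FA D2 0A 1C FD 16 16 7C → 0xFAD20A1CFD16167C.
0xFAD20A1CFD16167C = 18073519374212667004.

18073519374212667004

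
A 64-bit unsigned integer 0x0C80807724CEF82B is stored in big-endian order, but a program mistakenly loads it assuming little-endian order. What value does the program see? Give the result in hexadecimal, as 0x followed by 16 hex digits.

Stored big-endian, the bytes at ascending addresses are 0C 80 80 77 24 CE F8 2B.
Read back as little-endian, the first byte is least significant, giving 0x2BF8CE247780800C.

0x2BF8CE247780800C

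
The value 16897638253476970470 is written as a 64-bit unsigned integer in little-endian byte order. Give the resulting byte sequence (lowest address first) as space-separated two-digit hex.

E6 FF 8B C9 76 78 80 EA

16897638253476970470 in hexadecimal, padded to 64 bits, is 0xEA807876C98BFFE6.
Split into bytes (most-significant first): EA 80 78 76 C9 8B FF E6.
Little-endian stores the least-significant byte at the lowest address.
So at ascending addresses the bytes are E6 FF 8B C9 76 78 80 EA.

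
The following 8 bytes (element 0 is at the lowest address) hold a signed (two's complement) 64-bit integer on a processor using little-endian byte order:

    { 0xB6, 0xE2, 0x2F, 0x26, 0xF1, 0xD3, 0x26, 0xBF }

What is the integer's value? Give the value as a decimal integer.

-4672814530669059402

Little-endian stores the least-significant byte at the lowest address.
Reassemble most-significant byte first: BF 26 D3 F1 26 2F E2 B6 → 0xBF26D3F1262FE2B6.
Top bit is set, so as a signed 64-bit value this is 0xBF26D3F1262FE2B6 − 2^64 = -4672814530669059402.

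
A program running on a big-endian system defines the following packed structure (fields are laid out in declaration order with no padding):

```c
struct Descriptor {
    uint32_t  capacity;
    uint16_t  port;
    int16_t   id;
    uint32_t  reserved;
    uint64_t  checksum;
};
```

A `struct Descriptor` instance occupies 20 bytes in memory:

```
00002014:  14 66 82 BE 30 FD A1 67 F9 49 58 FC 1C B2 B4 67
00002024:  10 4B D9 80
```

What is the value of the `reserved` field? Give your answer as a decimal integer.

`reserved` follows `capacity` (4 B), `port` (2 B), `id` (2 B), so it starts at offset 4 + 2 + 2 = 8 and occupies 4 bytes.
Bytes at offsets 8..11: F9 49 58 FC.
In big-endian order the high byte comes first in memory.
The bytes are already most-significant first: 0xF94958FC.
0xF94958FC = 4182333692.

4182333692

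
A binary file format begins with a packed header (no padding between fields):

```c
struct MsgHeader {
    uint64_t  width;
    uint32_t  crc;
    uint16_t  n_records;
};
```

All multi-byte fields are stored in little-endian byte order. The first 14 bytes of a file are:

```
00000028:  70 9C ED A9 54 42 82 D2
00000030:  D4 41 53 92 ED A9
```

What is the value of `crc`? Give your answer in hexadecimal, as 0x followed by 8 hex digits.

`crc` follows `width` (8 bytes), so it starts at byte offset 8 and occupies 4 bytes.
Bytes at offsets 8..11: D4 41 53 92.
In little-endian order the low byte comes first in memory.
Reassemble most-significant byte first: 92 53 41 D4 → 0x925341D4.

0x925341D4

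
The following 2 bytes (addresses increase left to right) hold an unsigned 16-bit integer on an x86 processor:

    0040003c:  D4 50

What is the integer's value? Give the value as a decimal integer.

20692

Little-endian stores the least-significant byte at the lowest address.
Reassemble most-significant byte first: 50 D4 → 0x50D4.
0x50D4 = 20692.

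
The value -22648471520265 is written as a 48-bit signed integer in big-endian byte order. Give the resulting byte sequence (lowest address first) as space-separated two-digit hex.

EB 66 BD E6 7B F7

Two's complement of -22648471520265 in 48 bits: 22648471520265 = 0x149942198409; invert → 0xEB66BDE67BF6; add 1 → 0xEB66BDE67BF7.
Split into bytes (most-significant first): EB 66 BD E6 7B F7.
Big-endian: lowest address holds the most-significant byte.
So the memory order matches the most-significant-first order: EB 66 BD E6 7B F7.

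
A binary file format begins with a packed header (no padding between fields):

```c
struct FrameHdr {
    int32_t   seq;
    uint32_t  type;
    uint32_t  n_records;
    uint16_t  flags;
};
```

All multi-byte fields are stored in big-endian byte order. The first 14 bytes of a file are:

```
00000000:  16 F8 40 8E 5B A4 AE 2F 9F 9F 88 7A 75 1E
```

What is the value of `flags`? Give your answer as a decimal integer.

`flags` follows `seq` (4 B), `type` (4 B), `n_records` (4 B), so it starts at offset 4 + 4 + 4 = 12 and occupies 2 bytes.
Bytes at offsets 12..13: 75 1E.
Big-endian: lowest address holds the most-significant byte.
The bytes are already most-significant first: 0x751E.
0x751E = 29982.

29982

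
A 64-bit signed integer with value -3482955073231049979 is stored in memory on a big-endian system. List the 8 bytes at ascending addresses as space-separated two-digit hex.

CF AA 0E D0 7B 6B 2B 05

Two's complement of -3482955073231049979 in 64 bits: 3482955073231049979 = 0x3055F12F8494D4FB; invert → 0xCFAA0ED07B6B2B04; add 1 → 0xCFAA0ED07B6B2B05.
Split into bytes (most-significant first): CF AA 0E D0 7B 6B 2B 05.
Big-endian stores the most-significant byte at the lowest address.
So the memory order matches the most-significant-first order: CF AA 0E D0 7B 6B 2B 05.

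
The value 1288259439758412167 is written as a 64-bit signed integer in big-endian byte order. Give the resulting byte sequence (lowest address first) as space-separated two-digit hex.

11 E0 D1 22 8D 58 09 87

1288259439758412167 in hexadecimal, padded to 64 bits, is 0x11E0D1228D580987.
Split into bytes (most-significant first): 11 E0 D1 22 8D 58 09 87.
In big-endian order the high byte comes first in memory.
So the memory order matches the most-significant-first order: 11 E0 D1 22 8D 58 09 87.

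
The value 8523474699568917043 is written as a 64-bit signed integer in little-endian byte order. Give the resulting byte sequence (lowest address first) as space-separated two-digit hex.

33 AA D5 77 14 77 49 76

8523474699568917043 in hexadecimal, padded to 64 bits, is 0x7649771477D5AA33.
Split into bytes (most-significant first): 76 49 77 14 77 D5 AA 33.
Little-endian stores the least-significant byte at the lowest address.
So at ascending addresses the bytes are 33 AA D5 77 14 77 49 76.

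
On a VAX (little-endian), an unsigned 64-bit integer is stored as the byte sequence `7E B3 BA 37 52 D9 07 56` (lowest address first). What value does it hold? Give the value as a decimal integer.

Little-endian stores the least-significant byte at the lowest address.
Reassemble most-significant byte first: 56 07 D9 52 37 BA B3 7E → 0x5607D95237BAB37E.
0x5607D95237BAB37E = 6199162359244305278.

6199162359244305278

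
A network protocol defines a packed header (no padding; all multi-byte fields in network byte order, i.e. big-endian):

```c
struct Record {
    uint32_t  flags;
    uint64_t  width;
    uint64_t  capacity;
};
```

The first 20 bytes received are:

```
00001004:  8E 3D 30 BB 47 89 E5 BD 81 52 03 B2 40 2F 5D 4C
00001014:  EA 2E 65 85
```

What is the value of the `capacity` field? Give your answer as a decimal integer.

`capacity` follows `flags` (4 B), `width` (8 B), so it starts at offset 4 + 8 = 12 and occupies 8 bytes.
Bytes at offsets 12..19: 40 2F 5D 4C EA 2E 65 85.
In big-endian order the high byte comes first in memory.
The bytes are already most-significant first: 0x402F5D4CEA2E6585.
0x402F5D4CEA2E6585 = 4625017927260595589.

4625017927260595589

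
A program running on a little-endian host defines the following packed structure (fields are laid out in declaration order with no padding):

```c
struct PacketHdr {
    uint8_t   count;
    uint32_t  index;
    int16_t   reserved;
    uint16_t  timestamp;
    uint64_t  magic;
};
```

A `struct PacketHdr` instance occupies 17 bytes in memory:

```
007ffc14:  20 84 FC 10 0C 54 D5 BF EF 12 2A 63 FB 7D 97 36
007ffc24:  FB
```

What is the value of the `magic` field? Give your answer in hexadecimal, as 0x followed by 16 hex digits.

0xFB36977DFB632A12

`magic` follows `count` (1 B), `index` (4 B), `reserved` (2 B), `timestamp` (2 B), so it starts at offset 1 + 4 + 2 + 2 = 9 and occupies 8 bytes.
Bytes at offsets 9..16: 12 2A 63 FB 7D 97 36 FB.
Little-endian: lowest address holds the least-significant byte.
Reassemble most-significant byte first: FB 36 97 7D FB 63 2A 12 → 0xFB36977DFB632A12.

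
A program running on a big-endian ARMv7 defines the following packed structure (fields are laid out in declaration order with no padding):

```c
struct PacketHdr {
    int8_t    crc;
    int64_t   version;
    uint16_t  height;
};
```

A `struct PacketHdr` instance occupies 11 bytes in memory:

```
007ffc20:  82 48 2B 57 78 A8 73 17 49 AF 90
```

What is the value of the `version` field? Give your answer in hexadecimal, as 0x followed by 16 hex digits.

0x482B5778A8731749

`version` follows `crc` (1 byte), so it starts at byte offset 1 and occupies 8 bytes.
Bytes at offsets 1..8: 48 2B 57 78 A8 73 17 49.
In big-endian order the high byte comes first in memory.
The bytes are already most-significant first: 0x482B5778A8731749.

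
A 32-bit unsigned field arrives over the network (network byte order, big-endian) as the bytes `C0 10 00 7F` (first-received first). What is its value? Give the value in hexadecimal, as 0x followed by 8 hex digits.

0xC010007F

Big-endian: lowest address holds the most-significant byte.
The bytes are already most-significant first: 0xC010007F.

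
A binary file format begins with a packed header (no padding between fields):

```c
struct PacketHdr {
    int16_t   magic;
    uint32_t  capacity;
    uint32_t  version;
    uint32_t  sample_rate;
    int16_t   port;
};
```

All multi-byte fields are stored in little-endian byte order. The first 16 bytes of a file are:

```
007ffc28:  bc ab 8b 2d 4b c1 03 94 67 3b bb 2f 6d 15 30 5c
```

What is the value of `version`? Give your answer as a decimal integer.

`version` follows `magic` (2 B), `capacity` (4 B), so it starts at offset 2 + 4 = 6 and occupies 4 bytes.
Bytes at offsets 6..9: 03 94 67 3B.
Little-endian: lowest address holds the least-significant byte.
Reassemble most-significant byte first: 3B 67 94 03 → 0x3B679403.
0x3B679403 = 996643843.

996643843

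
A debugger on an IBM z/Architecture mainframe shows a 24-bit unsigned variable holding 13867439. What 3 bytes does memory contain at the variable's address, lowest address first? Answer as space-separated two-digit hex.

13867439 in hexadecimal, padded to 24 bits, is 0xD399AF.
Split into bytes (most-significant first): D3 99 AF.
Big-endian stores the most-significant byte at the lowest address.
So the memory order matches the most-significant-first order: D3 99 AF.

D3 99 AF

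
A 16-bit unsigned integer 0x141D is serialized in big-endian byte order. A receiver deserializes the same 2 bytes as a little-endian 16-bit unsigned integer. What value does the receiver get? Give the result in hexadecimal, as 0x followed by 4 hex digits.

0x1D14

Stored big-endian, the bytes at ascending addresses are 14 1D.
Read back as little-endian, the first byte is least significant, giving 0x1D14.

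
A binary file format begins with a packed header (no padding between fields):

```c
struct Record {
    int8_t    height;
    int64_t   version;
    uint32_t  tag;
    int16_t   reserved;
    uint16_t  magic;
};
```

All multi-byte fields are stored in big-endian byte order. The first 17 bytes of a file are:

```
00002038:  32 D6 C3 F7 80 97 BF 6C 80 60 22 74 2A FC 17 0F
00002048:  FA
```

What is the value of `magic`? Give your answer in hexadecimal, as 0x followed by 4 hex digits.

0x0FFA

`magic` follows `height` (1 B), `version` (8 B), `tag` (4 B), `reserved` (2 B), so it starts at offset 1 + 8 + 4 + 2 = 15 and occupies 2 bytes.
Bytes at offsets 15..16: 0F FA.
Big-endian: lowest address holds the most-significant byte.
The bytes are already most-significant first: 0x0FFA.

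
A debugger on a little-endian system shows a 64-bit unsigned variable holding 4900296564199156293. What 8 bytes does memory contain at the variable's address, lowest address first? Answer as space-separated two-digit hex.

45 6A 28 23 C3 59 01 44

4900296564199156293 in hexadecimal, padded to 64 bits, is 0x440159C323286A45.
Split into bytes (most-significant first): 44 01 59 C3 23 28 6A 45.
Little-endian stores the least-significant byte at the lowest address.
So at ascending addresses the bytes are 45 6A 28 23 C3 59 01 44.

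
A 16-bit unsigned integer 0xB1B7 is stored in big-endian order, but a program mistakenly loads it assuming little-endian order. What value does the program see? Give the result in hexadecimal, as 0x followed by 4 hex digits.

0xB7B1

Stored big-endian, the bytes at ascending addresses are B1 B7.
Read back as little-endian, the first byte is least significant, giving 0xB7B1.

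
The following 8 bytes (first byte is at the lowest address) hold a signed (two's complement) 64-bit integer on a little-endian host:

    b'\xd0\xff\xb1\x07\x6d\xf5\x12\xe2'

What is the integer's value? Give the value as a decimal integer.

Little-endian: lowest address holds the least-significant byte.
Reassemble most-significant byte first: E2 12 F5 6D 07 B1 FF D0 → 0xE212F56D07B1FFD0.
Top bit is set, so as a signed 64-bit value this is 0xE212F56D07B1FFD0 − 2^64 = -2156391422927700016.

-2156391422927700016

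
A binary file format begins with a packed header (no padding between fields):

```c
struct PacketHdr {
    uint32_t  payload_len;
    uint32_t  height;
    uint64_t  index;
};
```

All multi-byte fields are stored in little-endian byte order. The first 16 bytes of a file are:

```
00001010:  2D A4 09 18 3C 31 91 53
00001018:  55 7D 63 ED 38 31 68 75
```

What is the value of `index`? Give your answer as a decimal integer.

`index` follows `payload_len` (4 B), `height` (4 B), so it starts at offset 4 + 4 = 8 and occupies 8 bytes.
Bytes at offsets 8..15: 55 7D 63 ED 38 31 68 75.
In little-endian order the low byte comes first in memory.
Reassemble most-significant byte first: 75 68 31 38 ED 63 7D 55 → 0x75683138ED637D55.
0x75683138ED637D55 = 8460066020586126677.

8460066020586126677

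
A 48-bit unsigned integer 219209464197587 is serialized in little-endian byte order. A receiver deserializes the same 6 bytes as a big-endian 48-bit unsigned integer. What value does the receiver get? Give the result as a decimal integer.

219209464197587 in 48-bit hexadecimal is 0xC75EAE3EB1D3.
Stored little-endian, the bytes at ascending addresses are D3 B1 3E AE 5E C7.
Read back as big-endian, the last byte is least significant, giving 0xD3B13EAE5EC7.
0xD3B13EAE5EC7 = 232758214287047.

232758214287047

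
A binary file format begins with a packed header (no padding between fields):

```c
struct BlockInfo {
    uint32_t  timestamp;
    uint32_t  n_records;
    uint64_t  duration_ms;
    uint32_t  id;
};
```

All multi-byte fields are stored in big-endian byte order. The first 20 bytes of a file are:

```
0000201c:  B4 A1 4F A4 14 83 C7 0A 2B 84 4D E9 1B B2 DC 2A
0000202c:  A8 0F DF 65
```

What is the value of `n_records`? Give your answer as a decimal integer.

344180490

`n_records` follows `timestamp` (4 bytes), so it starts at byte offset 4 and occupies 4 bytes.
Bytes at offsets 4..7: 14 83 C7 0A.
Big-endian stores the most-significant byte at the lowest address.
The bytes are already most-significant first: 0x1483C70A.
0x1483C70A = 344180490.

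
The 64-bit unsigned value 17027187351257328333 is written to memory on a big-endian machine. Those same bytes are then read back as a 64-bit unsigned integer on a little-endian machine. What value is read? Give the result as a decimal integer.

14819859403095166188

17027187351257328333 in 64-bit hexadecimal is 0xEC4CB8AE9BB7AACD.
Stored big-endian, the bytes at ascending addresses are EC 4C B8 AE 9B B7 AA CD.
Read back as little-endian, the first byte is least significant, giving 0xCDAAB79BAEB84CEC.
0xCDAAB79BAEB84CEC = 14819859403095166188.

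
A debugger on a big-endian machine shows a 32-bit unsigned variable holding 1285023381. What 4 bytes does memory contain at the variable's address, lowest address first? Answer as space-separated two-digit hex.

4C 97 E6 95

1285023381 in hexadecimal, padded to 32 bits, is 0x4C97E695.
Split into bytes (most-significant first): 4C 97 E6 95.
Big-endian stores the most-significant byte at the lowest address.
So the memory order matches the most-significant-first order: 4C 97 E6 95.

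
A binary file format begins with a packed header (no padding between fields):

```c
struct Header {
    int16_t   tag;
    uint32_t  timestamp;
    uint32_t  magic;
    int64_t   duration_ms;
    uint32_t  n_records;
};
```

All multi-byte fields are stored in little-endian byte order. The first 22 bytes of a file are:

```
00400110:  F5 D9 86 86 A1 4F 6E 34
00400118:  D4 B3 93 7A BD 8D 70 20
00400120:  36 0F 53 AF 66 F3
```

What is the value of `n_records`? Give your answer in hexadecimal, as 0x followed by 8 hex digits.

0xF366AF53

`n_records` follows `tag` (2 B), `timestamp` (4 B), `magic` (4 B), `duration_ms` (8 B), so it starts at offset 2 + 4 + 4 + 8 = 18 and occupies 4 bytes.
Bytes at offsets 18..21: 53 AF 66 F3.
In little-endian order the low byte comes first in memory.
Reassemble most-significant byte first: F3 66 AF 53 → 0xF366AF53.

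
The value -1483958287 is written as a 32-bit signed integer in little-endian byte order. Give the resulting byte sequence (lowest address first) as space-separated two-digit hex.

Two's complement of -1483958287 in 32 bits: 1483958287 = 0x5873680F; invert → 0xA78C97F0; add 1 → 0xA78C97F1.
Split into bytes (most-significant first): A7 8C 97 F1.
In little-endian order the low byte comes first in memory.
So at ascending addresses the bytes are F1 97 8C A7.

F1 97 8C A7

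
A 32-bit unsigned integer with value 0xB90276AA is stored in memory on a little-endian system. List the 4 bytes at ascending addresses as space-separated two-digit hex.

AA 76 02 B9

Split into bytes (most-significant first): B9 02 76 AA.
Little-endian: lowest address holds the least-significant byte.
So at ascending addresses the bytes are AA 76 02 B9.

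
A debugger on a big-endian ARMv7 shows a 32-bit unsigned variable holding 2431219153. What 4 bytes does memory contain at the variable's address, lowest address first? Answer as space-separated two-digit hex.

90 E9 75 D1

2431219153 in hexadecimal, padded to 32 bits, is 0x90E975D1.
Split into bytes (most-significant first): 90 E9 75 D1.
Big-endian: lowest address holds the most-significant byte.
So the memory order matches the most-significant-first order: 90 E9 75 D1.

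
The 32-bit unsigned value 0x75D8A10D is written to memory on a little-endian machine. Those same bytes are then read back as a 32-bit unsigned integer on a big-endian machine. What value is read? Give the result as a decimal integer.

Stored little-endian, the bytes at ascending addresses are 0D A1 D8 75.
Read back as big-endian, the last byte is least significant, giving 0x0DA1D875.
0x0DA1D875 = 228710517.

228710517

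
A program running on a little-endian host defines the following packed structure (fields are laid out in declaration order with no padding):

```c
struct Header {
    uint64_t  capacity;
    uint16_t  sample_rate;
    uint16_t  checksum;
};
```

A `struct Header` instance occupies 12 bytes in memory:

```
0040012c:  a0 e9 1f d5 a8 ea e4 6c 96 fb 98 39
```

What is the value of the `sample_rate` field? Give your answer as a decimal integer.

64406

`sample_rate` follows `capacity` (8 bytes), so it starts at byte offset 8 and occupies 2 bytes.
Bytes at offsets 8..9: 96 FB.
Little-endian: lowest address holds the least-significant byte.
Reassemble most-significant byte first: FB 96 → 0xFB96.
0xFB96 = 64406.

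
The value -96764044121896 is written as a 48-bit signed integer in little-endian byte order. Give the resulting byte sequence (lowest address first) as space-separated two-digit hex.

Two's complement of -96764044121896 in 48 bits: 96764044121896 = 0x5801A27A1728; invert → 0xA7FE5D85E8D7; add 1 → 0xA7FE5D85E8D8.
Split into bytes (most-significant first): A7 FE 5D 85 E8 D8.
Little-endian: lowest address holds the least-significant byte.
So at ascending addresses the bytes are D8 E8 85 5D FE A7.

D8 E8 85 5D FE A7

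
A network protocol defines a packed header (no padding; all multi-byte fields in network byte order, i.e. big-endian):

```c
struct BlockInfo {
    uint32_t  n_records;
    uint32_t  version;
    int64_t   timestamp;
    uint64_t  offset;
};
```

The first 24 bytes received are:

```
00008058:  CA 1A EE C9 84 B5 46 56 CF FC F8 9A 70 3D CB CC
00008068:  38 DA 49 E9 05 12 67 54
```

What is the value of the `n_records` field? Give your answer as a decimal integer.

`n_records` is the first field, at byte offset 0, occupying 4 bytes.
Bytes at offsets 0..3: CA 1A EE C9.
In big-endian order the high byte comes first in memory.
The bytes are already most-significant first: 0xCA1AEEC9.
0xCA1AEEC9 = 3390762697.

3390762697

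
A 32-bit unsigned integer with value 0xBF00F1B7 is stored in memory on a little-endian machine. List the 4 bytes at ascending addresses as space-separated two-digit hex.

B7 F1 00 BF

Split into bytes (most-significant first): BF 00 F1 B7.
In little-endian order the low byte comes first in memory.
So at ascending addresses the bytes are B7 F1 00 BF.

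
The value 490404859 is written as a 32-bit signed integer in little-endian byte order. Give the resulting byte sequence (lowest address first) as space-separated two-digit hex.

490404859 in hexadecimal, padded to 32 bits, is 0x1D3AFBFB.
Split into bytes (most-significant first): 1D 3A FB FB.
Little-endian: lowest address holds the least-significant byte.
So at ascending addresses the bytes are FB FB 3A 1D.

FB FB 3A 1D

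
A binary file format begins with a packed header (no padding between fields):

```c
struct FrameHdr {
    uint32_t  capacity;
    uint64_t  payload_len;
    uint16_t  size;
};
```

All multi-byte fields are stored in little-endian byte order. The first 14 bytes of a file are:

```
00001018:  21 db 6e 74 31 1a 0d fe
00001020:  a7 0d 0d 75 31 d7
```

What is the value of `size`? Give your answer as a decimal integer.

55089

`size` follows `capacity` (4 B), `payload_len` (8 B), so it starts at offset 4 + 8 = 12 and occupies 2 bytes.
Bytes at offsets 12..13: 31 D7.
In little-endian order the low byte comes first in memory.
Reassemble most-significant byte first: D7 31 → 0xD731.
0xD731 = 55089.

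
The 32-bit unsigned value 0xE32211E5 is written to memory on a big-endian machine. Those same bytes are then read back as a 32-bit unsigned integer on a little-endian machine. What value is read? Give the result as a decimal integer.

3843105507

Stored big-endian, the bytes at ascending addresses are E3 22 11 E5.
Read back as little-endian, the first byte is least significant, giving 0xE51122E3.
0xE51122E3 = 3843105507.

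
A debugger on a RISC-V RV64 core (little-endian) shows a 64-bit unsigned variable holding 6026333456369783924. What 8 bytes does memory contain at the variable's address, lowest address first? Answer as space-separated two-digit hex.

74 14 F9 84 59 D6 A1 53

6026333456369783924 in hexadecimal, padded to 64 bits, is 0x53A1D65984F91474.
Split into bytes (most-significant first): 53 A1 D6 59 84 F9 14 74.
Little-endian stores the least-significant byte at the lowest address.
So at ascending addresses the bytes are 74 14 F9 84 59 D6 A1 53.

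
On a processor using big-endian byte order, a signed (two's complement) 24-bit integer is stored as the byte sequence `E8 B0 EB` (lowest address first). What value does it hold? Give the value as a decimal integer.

Big-endian stores the most-significant byte at the lowest address.
The bytes are already most-significant first: 0xE8B0EB.
Top bit is set, so as a signed 24-bit value this is 0xE8B0EB − 2^24 = -1527573.

-1527573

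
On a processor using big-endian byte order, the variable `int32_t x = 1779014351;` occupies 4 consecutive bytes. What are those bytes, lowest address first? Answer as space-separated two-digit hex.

1779014351 in hexadecimal, padded to 32 bits, is 0x6A099ACF.
Split into bytes (most-significant first): 6A 09 9A CF.
Big-endian stores the most-significant byte at the lowest address.
So the memory order matches the most-significant-first order: 6A 09 9A CF.

6A 09 9A CF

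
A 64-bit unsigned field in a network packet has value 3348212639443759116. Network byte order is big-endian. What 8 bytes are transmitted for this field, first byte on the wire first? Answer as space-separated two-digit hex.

2E 77 3D A7 EE 84 B0 0C

3348212639443759116 in hexadecimal, padded to 64 bits, is 0x2E773DA7EE84B00C.
Split into bytes (most-significant first): 2E 77 3D A7 EE 84 B0 0C.
Big-endian stores the most-significant byte at the lowest address.
So the memory order matches the most-significant-first order: 2E 77 3D A7 EE 84 B0 0C.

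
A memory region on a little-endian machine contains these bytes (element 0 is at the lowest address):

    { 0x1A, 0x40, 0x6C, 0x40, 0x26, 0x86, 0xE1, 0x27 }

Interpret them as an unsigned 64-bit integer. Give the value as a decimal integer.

2873725536086802458

In little-endian order the low byte comes first in memory.
Reassemble most-significant byte first: 27 E1 86 26 40 6C 40 1A → 0x27E18626406C401A.
0x27E18626406C401A = 2873725536086802458.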